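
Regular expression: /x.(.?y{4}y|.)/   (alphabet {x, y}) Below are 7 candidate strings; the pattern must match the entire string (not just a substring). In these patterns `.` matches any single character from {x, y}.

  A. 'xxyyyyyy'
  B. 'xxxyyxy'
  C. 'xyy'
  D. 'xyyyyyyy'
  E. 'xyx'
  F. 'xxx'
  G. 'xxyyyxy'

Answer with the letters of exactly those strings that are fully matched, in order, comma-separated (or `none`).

A, C, D, E, F

A. 'xxyyyyyy' → match
B. 'xxxyyxy' → no match
C. 'xyy' → match
D. 'xyyyyyyy' → match
E. 'xyx' → match
F. 'xxx' → match
G. 'xxyyyxy' → no match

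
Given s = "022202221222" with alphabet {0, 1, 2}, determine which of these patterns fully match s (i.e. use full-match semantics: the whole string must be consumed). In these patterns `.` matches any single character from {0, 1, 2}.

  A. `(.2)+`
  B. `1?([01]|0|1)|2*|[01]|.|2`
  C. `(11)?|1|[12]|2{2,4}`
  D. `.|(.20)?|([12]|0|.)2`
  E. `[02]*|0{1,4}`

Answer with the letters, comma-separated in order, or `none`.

A → match
B → no match
C → no match
D → no match
E → no match

A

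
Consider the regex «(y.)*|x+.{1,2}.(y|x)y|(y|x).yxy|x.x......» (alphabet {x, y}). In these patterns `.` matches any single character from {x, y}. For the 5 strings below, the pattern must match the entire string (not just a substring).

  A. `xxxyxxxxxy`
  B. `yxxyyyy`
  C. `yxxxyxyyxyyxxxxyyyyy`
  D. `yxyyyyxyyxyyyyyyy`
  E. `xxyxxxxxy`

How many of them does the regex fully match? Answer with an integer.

0

A → no match
B → no match
C → no match
D → no match
E → no match
Total matched: 0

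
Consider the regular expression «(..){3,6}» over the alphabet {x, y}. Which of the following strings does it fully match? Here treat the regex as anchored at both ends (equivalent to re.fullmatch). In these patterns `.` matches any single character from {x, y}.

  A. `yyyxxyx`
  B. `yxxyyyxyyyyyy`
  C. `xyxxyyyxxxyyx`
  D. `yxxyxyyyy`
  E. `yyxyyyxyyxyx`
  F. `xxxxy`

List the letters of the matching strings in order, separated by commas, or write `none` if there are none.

E

A → no match
B → no match
C → no match
D → no match
E → match
F → no match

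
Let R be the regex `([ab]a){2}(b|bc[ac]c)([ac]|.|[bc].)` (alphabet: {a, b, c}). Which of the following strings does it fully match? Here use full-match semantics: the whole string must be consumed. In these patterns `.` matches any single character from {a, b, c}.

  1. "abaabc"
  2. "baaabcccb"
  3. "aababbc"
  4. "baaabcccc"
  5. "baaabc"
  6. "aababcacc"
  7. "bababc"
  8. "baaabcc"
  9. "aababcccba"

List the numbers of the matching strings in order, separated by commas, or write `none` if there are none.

1 → no match
2 → match
3 → match
4 → match
5 → match
6 → match
7 → match
8 → match
9 → match

2, 3, 4, 5, 6, 7, 8, 9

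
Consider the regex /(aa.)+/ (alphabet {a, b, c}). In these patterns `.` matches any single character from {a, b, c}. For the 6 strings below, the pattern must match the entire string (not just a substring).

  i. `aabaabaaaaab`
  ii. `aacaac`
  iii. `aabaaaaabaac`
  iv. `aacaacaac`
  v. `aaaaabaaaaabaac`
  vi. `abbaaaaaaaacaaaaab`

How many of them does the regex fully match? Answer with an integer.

5

i. `aabaabaaaaab` → match
ii. `aacaac` → match
iii. `aabaaaaabaac` → match
iv. `aacaacaac` → match
v → match
vi → no match — must start with `aa`
Total matched: 5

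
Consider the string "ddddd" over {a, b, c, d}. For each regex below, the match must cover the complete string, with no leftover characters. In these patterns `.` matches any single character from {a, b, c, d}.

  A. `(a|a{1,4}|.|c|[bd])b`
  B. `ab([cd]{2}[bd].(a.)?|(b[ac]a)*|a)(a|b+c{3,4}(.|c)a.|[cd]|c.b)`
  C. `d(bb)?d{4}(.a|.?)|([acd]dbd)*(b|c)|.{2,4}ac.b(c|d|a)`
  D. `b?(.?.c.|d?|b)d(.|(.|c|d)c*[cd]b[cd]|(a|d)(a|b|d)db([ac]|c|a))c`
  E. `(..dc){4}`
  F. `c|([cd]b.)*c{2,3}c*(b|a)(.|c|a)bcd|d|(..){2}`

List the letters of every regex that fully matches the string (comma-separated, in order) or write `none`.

C

A → no match — must end with "b"
B → no match — must start with "ab"
C → match
D → no match — must end with "c"
E → no match — must end with "dc"
F → no match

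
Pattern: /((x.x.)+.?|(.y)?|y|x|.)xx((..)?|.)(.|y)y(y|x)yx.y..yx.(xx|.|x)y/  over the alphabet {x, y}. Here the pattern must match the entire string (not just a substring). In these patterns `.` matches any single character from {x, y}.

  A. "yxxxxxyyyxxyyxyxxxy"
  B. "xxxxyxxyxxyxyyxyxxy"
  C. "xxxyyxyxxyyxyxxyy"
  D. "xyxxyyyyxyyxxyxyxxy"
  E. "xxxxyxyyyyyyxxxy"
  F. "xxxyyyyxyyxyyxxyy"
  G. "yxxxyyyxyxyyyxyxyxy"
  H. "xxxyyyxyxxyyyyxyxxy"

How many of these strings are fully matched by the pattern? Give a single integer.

6

A → match
B → no match
C → match
D → match
E → no match
F → match
G → match
H → match
Total matched: 6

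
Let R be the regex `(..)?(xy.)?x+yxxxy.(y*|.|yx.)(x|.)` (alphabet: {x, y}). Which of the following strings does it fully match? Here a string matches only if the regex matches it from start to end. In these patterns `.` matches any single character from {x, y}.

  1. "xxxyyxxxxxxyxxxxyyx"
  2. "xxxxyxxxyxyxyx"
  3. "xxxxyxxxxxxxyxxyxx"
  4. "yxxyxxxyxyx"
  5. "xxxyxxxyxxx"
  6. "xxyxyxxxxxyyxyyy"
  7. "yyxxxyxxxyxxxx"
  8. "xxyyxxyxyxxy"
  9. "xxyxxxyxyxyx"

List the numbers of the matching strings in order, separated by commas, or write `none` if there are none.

2, 4, 5, 9

1 → no match
2 → match
3 → no match
4 → match
5 → match
6 → no match
7 → no match
8 → no match
9 → match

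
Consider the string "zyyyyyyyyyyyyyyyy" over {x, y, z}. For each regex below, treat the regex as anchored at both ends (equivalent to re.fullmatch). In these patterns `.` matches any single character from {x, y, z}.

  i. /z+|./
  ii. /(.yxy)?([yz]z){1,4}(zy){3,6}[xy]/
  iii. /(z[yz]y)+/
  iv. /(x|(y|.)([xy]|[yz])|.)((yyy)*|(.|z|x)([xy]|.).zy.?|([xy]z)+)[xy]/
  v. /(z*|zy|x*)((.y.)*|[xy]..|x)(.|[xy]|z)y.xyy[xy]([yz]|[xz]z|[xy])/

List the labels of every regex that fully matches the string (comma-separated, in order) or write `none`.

iv

i → no match
ii → no match
iii → no match
iv → match
v → no match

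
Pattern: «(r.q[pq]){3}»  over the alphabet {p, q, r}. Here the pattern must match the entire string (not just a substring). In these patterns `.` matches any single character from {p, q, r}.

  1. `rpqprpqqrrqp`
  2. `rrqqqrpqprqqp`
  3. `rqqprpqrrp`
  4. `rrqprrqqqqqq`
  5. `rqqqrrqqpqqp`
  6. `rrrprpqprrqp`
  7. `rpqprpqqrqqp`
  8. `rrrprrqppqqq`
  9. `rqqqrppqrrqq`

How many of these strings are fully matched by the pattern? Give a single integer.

1 → match
2 → no match
3 → no match
4 → no match
5 → no match
6 → no match
7 → match
8 → no match
9 → no match
Total matched: 2

2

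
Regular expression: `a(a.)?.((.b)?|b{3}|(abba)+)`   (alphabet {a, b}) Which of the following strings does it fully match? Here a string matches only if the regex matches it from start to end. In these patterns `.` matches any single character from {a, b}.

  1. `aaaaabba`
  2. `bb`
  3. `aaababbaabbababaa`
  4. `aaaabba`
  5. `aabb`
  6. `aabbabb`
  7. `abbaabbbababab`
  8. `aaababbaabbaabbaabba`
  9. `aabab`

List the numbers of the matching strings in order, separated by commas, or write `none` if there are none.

1 → match
2 → no match — must start with `a`
3 → no match
4 → no match
5 → match
6 → no match
7 → no match
8 → match
9 → no match

1, 5, 8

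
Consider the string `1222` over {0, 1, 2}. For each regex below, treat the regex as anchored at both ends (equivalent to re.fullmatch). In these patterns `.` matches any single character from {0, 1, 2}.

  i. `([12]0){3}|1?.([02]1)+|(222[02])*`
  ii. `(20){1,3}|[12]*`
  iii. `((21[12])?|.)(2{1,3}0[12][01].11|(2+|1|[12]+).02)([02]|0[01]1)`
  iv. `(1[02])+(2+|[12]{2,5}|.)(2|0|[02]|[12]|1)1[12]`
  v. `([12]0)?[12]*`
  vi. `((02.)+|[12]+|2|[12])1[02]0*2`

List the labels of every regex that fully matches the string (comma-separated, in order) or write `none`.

i → no match
ii → match
iii → no match
iv → no match
v → match
vi → no match

ii, v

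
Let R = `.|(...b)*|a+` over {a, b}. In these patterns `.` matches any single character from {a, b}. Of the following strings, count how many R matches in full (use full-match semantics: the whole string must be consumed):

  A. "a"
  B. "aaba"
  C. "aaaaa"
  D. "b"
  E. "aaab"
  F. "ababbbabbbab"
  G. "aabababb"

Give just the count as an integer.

A. "a" → match
B. "aaba" → no match
C. "aaaaa" → match
D. "b" → match
E. "aaab" → match
F. "ababbbabbbab" → match
G. "aabababb" → no match
Total matched: 5

5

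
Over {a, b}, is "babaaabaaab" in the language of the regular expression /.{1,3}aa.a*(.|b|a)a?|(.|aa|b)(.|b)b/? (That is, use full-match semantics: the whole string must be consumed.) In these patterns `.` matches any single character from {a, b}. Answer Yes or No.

No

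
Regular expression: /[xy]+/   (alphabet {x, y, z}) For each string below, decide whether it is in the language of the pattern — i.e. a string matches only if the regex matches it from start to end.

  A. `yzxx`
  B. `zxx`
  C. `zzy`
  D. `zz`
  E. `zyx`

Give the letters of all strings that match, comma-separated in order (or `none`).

none

A. `yzxx` → no match
B. `zxx` → no match
C. `zzy` → no match
D. `zz` → no match
E. `zyx` → no match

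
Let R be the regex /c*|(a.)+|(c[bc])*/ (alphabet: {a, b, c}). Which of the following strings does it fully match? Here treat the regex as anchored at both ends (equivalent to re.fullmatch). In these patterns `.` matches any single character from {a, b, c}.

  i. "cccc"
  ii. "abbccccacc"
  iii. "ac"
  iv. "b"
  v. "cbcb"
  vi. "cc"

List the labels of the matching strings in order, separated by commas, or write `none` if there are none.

i → match
ii → no match
iii → match
iv → no match
v → match
vi → match

i, iii, v, vi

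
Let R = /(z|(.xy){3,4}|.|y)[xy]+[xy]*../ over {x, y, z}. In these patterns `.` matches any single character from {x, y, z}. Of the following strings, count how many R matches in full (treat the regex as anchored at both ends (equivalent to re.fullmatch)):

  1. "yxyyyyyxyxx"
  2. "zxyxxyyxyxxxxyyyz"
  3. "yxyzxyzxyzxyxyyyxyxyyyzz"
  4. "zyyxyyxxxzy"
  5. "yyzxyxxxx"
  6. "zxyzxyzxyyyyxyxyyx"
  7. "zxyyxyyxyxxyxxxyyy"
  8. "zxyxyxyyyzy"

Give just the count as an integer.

1. "yxyyyyyxyxx" → match
2 → match
3 → match
4. "zyyxyyxxxzy" → match
5. "yyzxyxxxx" → no match
6 → match
7 → match
8. "zxyxyxyyyzy" → match
Total matched: 7

7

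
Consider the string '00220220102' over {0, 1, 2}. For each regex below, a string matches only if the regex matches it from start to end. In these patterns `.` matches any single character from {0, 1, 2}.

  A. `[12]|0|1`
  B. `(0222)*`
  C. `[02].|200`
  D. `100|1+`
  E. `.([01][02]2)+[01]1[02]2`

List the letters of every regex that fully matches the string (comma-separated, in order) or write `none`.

A → no match
B → no match
C → no match
D → no match
E → match

E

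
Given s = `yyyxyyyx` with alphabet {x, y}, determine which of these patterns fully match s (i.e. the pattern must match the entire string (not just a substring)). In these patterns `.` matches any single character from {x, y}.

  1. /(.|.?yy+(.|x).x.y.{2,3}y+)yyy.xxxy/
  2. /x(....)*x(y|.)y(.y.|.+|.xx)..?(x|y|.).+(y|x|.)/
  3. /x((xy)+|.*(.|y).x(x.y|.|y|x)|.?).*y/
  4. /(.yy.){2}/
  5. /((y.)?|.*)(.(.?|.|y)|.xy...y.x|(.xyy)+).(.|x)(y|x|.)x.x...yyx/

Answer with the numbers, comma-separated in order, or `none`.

4

1 → no match — must end with `xxxy`
2 → no match — must start with `x`
3 → no match — must start with `x`
4 → match
5 → no match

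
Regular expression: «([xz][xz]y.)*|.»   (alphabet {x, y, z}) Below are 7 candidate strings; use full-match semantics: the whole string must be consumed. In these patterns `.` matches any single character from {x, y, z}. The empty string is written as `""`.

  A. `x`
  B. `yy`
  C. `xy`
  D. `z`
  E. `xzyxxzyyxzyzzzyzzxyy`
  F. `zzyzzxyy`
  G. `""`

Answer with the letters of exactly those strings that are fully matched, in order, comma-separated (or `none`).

A → match
B → no match
C → no match
D → match
E → match
F → match
G → match

A, D, E, F, G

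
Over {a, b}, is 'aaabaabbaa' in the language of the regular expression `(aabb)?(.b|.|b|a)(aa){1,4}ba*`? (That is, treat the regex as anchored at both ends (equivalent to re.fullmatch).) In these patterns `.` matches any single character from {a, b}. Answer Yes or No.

No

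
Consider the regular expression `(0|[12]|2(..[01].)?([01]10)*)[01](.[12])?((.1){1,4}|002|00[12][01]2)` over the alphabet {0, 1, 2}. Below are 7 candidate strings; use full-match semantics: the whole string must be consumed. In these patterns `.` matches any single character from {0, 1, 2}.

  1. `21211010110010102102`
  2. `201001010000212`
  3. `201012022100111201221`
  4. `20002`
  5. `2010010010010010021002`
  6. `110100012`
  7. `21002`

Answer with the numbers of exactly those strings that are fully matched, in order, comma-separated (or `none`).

4, 5, 7

1 → no match
2 → no match
3 → no match
4 → match
5 → match
6 → no match
7 → match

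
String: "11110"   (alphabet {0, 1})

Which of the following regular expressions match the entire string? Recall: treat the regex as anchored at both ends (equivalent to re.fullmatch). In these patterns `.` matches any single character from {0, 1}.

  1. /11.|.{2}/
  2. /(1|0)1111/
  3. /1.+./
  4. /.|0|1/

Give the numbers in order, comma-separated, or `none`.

1 → no match
2 → no match — must end with "1111"
3 → match
4 → no match

3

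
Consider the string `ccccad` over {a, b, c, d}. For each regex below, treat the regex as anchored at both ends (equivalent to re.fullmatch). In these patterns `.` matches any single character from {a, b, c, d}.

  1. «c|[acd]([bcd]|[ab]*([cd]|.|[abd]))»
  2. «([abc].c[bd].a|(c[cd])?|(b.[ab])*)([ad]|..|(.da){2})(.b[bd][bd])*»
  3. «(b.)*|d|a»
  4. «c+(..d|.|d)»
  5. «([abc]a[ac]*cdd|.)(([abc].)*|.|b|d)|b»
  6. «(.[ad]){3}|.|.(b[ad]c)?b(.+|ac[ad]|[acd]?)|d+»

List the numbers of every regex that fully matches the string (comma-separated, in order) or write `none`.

1 → no match
2 → no match
3 → no match
4 → match
5 → no match
6 → no match

4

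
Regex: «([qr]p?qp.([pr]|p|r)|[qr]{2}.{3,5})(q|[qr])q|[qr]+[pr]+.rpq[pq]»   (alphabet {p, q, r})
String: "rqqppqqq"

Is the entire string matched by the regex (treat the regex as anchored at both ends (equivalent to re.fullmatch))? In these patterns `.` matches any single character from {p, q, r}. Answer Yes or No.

Yes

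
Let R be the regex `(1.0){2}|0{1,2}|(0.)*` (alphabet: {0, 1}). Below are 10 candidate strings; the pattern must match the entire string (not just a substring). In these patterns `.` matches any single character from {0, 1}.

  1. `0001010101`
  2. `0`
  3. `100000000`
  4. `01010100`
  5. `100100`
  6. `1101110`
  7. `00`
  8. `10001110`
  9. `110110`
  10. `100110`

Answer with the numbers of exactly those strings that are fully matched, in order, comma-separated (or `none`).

1 → match
2 → match
3 → no match
4 → match
5 → match
6 → no match
7 → match
8 → no match
9 → match
10 → match

1, 2, 4, 5, 7, 9, 10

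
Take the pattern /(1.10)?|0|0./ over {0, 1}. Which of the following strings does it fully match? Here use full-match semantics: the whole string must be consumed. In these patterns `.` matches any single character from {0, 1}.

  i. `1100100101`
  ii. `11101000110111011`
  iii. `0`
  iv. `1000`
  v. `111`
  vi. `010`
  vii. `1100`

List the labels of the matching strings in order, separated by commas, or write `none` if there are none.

i → no match
ii → no match
iii → match
iv → no match
v → no match
vi → no match
vii → no match

iii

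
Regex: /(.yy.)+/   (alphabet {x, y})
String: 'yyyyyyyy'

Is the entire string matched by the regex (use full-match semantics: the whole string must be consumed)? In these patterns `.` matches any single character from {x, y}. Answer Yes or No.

Yes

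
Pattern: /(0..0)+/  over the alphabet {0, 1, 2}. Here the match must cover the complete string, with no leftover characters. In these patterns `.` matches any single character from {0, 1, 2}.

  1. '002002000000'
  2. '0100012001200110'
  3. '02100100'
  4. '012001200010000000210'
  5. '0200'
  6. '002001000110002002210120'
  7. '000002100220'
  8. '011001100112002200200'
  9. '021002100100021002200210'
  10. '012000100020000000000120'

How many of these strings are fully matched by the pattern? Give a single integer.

1 → match
2 → match
3 → match
4 → no match
5 → match
6 → no match
7 → match
8 → no match
9 → match
10 → match
Total matched: 7

7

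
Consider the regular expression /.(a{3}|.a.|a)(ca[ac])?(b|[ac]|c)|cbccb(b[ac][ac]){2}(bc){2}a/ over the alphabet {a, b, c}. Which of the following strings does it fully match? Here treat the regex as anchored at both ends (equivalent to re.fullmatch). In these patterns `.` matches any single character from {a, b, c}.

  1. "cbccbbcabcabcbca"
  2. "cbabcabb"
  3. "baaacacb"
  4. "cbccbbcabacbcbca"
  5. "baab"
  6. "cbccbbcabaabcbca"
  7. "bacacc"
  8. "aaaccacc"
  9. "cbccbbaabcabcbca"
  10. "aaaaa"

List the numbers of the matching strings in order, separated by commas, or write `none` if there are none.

1, 3, 4, 6, 7, 8, 9, 10

1 → match
2 → no match
3 → match
4 → match
5 → no match
6 → match
7 → match
8 → match
9 → match
10 → match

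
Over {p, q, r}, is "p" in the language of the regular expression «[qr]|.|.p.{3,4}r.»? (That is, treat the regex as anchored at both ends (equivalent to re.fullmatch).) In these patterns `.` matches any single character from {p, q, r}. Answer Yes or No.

Yes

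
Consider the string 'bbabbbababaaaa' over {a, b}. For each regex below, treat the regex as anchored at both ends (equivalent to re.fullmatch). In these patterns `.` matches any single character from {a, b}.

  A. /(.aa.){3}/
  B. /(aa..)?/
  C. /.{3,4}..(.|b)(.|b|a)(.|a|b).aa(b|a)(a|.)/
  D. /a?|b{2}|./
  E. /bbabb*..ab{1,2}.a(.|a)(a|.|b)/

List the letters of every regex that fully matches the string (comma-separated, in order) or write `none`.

A → no match
B → no match
C → match
D → no match
E → match

C, E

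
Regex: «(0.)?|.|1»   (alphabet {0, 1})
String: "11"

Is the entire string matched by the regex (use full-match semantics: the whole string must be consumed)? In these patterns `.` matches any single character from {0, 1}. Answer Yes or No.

No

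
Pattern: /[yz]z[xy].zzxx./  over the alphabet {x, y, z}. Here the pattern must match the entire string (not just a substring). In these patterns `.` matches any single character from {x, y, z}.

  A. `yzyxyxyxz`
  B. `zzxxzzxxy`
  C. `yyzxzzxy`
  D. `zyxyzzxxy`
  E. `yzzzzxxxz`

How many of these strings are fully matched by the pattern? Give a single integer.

A → no match
B → match
C → no match
D → no match
E → no match
Total matched: 1

1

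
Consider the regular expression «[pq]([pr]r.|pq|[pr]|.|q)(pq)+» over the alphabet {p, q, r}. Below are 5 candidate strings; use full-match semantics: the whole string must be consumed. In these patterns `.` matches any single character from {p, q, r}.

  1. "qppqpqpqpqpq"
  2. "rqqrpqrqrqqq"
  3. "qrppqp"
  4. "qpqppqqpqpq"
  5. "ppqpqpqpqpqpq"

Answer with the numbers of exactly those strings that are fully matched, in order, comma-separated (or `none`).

1, 5

1 → match
2 → no match — must end with "pq"
3 → no match — must end with "pq"
4 → no match
5 → match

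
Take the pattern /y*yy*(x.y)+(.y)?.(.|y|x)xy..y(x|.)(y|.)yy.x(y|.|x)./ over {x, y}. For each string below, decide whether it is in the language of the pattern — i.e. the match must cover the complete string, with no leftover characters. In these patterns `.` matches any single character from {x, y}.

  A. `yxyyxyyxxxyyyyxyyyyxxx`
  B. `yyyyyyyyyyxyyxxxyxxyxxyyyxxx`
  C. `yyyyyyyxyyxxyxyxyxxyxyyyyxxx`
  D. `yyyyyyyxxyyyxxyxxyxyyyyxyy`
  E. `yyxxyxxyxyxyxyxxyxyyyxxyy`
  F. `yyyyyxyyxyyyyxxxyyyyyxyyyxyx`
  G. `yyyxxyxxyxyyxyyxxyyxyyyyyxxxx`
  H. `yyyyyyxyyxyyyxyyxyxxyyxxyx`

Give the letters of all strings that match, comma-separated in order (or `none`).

A, B, C, E, F, G, H

A → match
B → match
C → match
D → no match
E → match
F → match
G → match
H → match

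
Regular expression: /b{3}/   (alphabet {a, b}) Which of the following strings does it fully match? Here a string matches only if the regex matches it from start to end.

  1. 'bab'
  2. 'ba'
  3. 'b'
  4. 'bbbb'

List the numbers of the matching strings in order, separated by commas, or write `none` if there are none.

1 → no match
2 → no match — must end with 'b'
3 → no match
4 → no match

none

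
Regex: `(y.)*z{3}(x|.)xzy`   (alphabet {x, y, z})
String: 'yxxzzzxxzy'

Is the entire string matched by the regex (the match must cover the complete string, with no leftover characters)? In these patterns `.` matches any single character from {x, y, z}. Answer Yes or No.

No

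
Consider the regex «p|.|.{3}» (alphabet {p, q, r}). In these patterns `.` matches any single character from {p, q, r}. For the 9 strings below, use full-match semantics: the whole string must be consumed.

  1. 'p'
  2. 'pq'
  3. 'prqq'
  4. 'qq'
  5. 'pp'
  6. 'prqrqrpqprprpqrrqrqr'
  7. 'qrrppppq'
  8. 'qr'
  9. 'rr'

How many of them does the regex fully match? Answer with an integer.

1

1 → match
2 → no match
3 → no match
4 → no match
5 → no match
6 → no match
7 → no match
8 → no match
9 → no match
Total matched: 1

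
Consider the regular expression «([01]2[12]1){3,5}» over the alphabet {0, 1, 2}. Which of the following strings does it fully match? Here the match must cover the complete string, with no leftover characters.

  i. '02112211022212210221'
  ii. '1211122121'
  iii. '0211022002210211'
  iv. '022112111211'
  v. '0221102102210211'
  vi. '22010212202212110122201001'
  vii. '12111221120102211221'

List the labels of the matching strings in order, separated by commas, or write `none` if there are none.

i → no match
ii → no match
iii → no match
iv → match
v → no match
vi → no match
vii → no match

iv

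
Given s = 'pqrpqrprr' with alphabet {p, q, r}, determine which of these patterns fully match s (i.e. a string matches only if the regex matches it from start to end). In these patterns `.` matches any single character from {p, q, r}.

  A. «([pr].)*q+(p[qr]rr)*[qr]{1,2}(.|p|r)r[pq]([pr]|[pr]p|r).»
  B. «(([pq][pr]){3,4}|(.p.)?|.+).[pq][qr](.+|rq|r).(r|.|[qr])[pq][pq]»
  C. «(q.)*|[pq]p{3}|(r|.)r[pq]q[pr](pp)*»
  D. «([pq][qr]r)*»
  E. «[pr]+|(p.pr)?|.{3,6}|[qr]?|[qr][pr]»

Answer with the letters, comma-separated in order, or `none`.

D

A → no match
B → no match
C → no match
D → match
E → no match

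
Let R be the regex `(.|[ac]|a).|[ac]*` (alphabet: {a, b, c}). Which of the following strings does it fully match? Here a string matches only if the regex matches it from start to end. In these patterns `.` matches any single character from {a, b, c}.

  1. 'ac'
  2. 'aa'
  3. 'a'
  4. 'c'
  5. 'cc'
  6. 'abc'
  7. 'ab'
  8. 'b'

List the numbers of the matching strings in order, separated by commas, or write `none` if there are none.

1, 2, 3, 4, 5, 7

1. 'ac' → match
2. 'aa' → match
3. 'a' → match
4. 'c' → match
5. 'cc' → match
6. 'abc' → no match
7. 'ab' → match
8. 'b' → no match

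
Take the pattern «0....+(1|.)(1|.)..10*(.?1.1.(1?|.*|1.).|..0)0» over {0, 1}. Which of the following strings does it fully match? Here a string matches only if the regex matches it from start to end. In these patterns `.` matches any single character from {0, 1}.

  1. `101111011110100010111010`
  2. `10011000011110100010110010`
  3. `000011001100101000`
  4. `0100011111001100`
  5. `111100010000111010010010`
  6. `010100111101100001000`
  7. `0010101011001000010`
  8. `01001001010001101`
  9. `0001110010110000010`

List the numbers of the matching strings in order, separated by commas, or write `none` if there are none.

3, 4, 6

1 → no match — must start with `0`
2 → no match — must start with `0`
3 → match
4 → match
5 → no match — must start with `0`
6 → match
7 → no match
8 → no match — must end with `0`
9 → no match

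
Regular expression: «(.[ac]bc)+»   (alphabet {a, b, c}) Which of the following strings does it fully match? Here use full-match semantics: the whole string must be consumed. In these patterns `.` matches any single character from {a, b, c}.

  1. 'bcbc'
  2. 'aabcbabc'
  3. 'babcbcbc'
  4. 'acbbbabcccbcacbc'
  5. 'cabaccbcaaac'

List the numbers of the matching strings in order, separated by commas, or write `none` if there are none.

1. 'bcbc' → match
2. 'aabcbabc' → match
3. 'babcbcbc' → match
4 → no match
5. 'cabaccbcaaac' → no match — must end with 'bc'

1, 2, 3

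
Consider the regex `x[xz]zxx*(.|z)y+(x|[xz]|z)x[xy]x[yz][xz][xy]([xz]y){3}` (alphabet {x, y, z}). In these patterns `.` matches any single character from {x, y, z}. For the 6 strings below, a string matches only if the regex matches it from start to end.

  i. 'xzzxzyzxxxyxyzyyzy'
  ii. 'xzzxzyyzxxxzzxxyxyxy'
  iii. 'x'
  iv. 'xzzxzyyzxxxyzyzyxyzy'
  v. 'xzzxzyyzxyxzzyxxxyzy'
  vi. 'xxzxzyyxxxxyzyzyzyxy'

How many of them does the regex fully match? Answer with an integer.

3

i → no match
ii → match
iii → no match — must end with 'y'
iv → match
v → no match
vi → match
Total matched: 3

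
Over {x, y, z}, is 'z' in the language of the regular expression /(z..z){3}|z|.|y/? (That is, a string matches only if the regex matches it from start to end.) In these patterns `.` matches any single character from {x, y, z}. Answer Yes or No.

Yes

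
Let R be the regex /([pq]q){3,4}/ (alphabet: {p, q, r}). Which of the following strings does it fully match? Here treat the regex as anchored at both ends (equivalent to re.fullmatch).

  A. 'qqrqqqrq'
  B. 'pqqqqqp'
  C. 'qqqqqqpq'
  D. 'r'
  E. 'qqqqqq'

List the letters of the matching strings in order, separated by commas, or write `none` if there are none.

A → no match
B → no match — must end with 'q'
C → match
D → no match — must end with 'q'
E → match

C, E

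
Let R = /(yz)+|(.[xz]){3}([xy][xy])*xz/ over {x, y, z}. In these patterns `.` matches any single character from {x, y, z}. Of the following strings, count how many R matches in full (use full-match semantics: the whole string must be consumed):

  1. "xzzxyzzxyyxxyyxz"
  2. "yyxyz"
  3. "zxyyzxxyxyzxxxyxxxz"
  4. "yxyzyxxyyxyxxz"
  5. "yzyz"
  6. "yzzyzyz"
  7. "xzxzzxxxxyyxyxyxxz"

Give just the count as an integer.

1 → no match
2 → no match
3 → no match
4 → match
5 → match
6 → no match
7 → match
Total matched: 3

3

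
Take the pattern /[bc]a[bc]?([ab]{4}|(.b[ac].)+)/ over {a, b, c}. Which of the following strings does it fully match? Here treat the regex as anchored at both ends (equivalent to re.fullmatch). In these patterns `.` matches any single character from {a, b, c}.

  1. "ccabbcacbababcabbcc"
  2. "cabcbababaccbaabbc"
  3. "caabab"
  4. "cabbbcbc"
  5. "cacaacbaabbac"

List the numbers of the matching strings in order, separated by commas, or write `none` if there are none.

1 → no match
2 → no match
3 → match
4 → no match
5 → no match

3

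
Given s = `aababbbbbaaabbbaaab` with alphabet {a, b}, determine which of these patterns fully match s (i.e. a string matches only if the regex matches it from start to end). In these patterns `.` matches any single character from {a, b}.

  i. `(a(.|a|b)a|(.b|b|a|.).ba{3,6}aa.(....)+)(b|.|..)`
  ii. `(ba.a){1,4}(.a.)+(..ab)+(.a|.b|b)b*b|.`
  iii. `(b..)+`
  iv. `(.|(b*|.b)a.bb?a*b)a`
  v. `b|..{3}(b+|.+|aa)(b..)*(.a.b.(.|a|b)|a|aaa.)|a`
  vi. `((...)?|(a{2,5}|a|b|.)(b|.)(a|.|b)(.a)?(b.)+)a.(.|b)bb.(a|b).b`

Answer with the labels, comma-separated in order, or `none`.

v, vi

i → no match
ii → no match
iii → no match — must start with `b`
iv → no match — must end with `a`
v → match
vi → match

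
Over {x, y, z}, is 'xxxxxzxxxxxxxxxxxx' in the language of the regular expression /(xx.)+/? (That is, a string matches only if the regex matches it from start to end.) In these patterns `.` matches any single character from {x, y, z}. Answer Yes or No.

Yes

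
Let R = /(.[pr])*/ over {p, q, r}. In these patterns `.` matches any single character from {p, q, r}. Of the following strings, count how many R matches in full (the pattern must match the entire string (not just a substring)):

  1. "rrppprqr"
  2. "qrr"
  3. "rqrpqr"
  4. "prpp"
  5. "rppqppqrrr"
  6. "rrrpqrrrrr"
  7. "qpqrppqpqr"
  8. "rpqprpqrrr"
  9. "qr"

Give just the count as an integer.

6

1 → match
2 → no match
3 → no match
4 → match
5 → no match
6 → match
7 → match
8 → match
9 → match
Total matched: 6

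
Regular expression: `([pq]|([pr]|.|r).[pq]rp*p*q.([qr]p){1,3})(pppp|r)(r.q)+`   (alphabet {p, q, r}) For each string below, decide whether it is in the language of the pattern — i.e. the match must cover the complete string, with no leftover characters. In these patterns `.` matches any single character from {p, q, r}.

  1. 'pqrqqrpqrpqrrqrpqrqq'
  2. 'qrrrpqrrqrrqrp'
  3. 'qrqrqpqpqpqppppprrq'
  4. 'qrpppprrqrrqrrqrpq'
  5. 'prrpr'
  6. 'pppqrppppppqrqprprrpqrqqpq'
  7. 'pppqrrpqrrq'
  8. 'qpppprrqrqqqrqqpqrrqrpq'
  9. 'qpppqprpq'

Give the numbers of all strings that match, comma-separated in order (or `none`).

3

1 → no match
2 → no match — must end with 'q'
3 → match
4 → no match
5 → no match — must end with 'q'
6 → no match
7 → no match
8 → no match
9 → no match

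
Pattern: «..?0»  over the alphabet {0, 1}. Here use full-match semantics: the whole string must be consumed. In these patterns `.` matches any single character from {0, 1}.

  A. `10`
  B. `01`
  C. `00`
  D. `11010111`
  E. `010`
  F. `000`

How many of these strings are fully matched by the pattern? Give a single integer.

A → match
B → no match — must end with `0`
C → match
D → no match — must end with `0`
E → match
F → match
Total matched: 4

4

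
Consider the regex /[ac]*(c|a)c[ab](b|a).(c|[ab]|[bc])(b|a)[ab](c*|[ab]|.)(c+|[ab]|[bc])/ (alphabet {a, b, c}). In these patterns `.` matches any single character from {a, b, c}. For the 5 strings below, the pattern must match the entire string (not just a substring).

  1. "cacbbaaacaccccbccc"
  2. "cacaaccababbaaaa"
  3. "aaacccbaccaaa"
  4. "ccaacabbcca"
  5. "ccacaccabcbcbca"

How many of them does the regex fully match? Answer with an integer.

2

1 → no match
2 → no match
3 → match
4. "ccaacabbcca" → match
5 → no match
Total matched: 2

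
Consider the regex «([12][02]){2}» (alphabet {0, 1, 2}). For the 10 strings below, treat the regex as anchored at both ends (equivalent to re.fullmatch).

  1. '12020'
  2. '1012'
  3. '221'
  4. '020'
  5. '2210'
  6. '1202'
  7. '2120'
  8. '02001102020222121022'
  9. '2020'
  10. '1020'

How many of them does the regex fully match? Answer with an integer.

1. '12020' → no match
2. '1012' → match
3. '221' → no match
4. '020' → no match
5. '2210' → match
6. '1202' → no match
7. '2120' → no match
8 → no match
9. '2020' → match
10. '1020' → match
Total matched: 4

4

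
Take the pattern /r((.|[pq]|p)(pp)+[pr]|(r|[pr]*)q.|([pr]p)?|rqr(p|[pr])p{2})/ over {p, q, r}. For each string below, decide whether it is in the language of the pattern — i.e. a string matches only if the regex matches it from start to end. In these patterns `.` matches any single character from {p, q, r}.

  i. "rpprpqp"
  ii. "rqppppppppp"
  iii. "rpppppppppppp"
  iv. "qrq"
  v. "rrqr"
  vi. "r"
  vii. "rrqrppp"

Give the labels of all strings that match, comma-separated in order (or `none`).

i, ii, iii, v, vi, vii

i → match
ii → match
iii → match
iv → no match — must start with "r"
v → match
vi → match
vii → match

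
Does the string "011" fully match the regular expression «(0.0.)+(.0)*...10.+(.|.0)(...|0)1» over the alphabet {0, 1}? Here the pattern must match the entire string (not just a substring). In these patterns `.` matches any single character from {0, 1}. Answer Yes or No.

No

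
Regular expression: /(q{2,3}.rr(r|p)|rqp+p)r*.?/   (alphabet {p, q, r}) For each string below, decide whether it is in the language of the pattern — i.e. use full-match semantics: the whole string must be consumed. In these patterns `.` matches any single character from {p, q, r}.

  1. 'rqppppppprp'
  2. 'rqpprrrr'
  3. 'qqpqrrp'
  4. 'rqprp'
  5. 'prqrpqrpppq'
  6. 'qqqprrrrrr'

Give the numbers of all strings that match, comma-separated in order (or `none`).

1, 2, 6

1. 'rqppppppprp' → match
2. 'rqpprrrr' → match
3. 'qqpqrrp' → no match
4. 'rqprp' → no match
5. 'prqrpqrpppq' → no match
6. 'qqqprrrrrr' → match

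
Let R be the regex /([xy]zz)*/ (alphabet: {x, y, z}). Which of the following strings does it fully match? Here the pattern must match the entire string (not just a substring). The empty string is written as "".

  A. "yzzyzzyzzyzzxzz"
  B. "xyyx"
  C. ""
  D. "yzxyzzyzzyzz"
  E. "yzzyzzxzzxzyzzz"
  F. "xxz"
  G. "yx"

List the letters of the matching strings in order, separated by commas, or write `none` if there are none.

A, C

A → match
B → no match
C → match
D → no match
E → no match
F → no match
G → no match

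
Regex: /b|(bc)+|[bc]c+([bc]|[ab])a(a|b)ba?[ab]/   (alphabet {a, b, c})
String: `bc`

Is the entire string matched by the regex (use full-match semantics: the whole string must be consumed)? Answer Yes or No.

Yes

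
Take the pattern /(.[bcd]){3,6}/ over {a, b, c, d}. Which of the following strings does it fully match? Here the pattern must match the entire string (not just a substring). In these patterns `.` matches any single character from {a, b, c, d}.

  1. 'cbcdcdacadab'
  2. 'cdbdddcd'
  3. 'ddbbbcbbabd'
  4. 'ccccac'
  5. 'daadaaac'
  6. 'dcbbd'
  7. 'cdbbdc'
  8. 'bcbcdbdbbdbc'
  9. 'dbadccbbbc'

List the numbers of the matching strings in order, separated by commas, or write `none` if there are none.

1 → match
2 → match
3 → no match
4 → match
5 → no match
6 → no match
7 → match
8 → match
9 → match

1, 2, 4, 7, 8, 9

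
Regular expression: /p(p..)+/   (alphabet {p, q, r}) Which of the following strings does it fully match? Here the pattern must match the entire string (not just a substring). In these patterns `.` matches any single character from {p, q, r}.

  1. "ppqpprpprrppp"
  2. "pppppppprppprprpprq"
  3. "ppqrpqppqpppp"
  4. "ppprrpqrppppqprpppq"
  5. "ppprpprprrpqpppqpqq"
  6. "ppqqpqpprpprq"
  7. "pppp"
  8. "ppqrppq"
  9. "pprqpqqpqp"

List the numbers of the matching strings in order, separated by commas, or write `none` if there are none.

1 → match
2 → match
3 → match
4 → no match
5 → match
6 → match
7. "pppp" → match
8. "ppqrppq" → match
9. "pprqpqqpqp" → match

1, 2, 3, 5, 6, 7, 8, 9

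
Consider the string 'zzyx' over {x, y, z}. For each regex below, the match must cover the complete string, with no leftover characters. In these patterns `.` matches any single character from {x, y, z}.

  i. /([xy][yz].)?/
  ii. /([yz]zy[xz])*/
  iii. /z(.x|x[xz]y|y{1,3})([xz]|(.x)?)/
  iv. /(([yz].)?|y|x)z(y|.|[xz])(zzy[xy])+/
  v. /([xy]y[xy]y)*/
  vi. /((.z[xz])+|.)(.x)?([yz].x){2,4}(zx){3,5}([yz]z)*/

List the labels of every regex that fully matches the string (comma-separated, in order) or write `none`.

i → no match
ii → match
iii → no match
iv → no match
v → no match
vi → no match

ii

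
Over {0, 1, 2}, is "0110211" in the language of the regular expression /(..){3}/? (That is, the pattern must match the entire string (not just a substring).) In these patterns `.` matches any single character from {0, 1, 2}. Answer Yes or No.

No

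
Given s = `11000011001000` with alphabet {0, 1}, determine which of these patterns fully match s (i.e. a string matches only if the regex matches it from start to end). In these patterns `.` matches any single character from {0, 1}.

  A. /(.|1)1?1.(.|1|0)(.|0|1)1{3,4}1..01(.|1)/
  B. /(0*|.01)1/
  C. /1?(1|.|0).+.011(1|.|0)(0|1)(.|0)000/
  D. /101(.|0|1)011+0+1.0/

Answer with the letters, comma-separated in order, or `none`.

C

A → no match
B → no match — must end with `1`
C → match
D → no match — must start with `101`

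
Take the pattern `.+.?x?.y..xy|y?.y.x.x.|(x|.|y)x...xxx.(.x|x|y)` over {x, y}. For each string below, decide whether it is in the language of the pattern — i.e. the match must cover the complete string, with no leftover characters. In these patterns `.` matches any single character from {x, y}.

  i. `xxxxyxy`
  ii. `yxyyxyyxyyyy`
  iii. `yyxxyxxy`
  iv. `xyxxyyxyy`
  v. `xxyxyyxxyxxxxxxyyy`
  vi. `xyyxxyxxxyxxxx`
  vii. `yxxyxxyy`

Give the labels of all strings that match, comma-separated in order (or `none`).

i. `xxxxyxy` → no match
ii. `yxyyxyyxyyyy` → no match
iii. `yyxxyxxy` → no match
iv. `xyxxyyxyy` → no match
v → no match
vi → no match
vii. `yxxyxxyy` → no match

none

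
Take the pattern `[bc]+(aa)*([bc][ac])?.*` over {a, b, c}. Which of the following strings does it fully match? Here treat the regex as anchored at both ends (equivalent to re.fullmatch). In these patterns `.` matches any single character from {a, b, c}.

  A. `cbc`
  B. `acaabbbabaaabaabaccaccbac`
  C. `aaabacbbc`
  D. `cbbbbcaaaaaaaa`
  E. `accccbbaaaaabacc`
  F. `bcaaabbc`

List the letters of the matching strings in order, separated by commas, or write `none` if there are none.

A, D, F

A → match
B → no match
C → no match
D → match
E → no match
F → match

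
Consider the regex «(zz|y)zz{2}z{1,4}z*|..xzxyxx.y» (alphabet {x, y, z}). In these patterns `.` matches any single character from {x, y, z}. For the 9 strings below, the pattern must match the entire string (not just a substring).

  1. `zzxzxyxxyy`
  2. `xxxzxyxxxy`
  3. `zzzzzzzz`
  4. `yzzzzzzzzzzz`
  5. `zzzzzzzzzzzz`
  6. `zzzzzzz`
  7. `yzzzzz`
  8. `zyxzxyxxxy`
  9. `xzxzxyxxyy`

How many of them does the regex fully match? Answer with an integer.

9

1. `zzxzxyxxyy` → match
2. `xxxzxyxxxy` → match
3. `zzzzzzzz` → match
4. `yzzzzzzzzzzz` → match
5. `zzzzzzzzzzzz` → match
6. `zzzzzzz` → match
7. `yzzzzz` → match
8. `zyxzxyxxxy` → match
9. `xzxzxyxxyy` → match
Total matched: 9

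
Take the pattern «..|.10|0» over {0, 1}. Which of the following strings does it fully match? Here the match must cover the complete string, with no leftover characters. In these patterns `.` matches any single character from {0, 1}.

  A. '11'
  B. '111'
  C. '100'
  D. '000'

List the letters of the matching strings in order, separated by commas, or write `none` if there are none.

A

A → match
B → no match
C → no match
D → no match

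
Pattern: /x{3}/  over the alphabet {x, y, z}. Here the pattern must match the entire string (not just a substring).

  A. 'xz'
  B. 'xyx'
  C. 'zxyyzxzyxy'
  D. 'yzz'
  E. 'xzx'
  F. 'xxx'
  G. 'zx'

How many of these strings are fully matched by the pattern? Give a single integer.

A → no match — must end with 'x'
B → no match
C → no match — must start with 'x'
D → no match — must start with 'x'
E → no match
F → match
G → no match — must start with 'x'
Total matched: 1

1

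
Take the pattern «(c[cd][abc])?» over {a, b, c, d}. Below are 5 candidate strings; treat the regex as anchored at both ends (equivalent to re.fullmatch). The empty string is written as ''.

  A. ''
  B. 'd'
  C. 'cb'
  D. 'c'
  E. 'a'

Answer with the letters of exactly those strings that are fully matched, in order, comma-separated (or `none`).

A → match
B → no match
C → no match
D → no match
E → no match

A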